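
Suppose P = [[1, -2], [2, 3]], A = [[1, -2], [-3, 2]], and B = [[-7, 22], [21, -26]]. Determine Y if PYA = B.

Left-multiply by P⁻¹ and right-multiply by A⁻¹: Y = P⁻¹BA⁻¹.
det P = 7, so P⁻¹ = [[3/7, 2/7], [-2/7, 1/7]].
A has determinant -4; A⁻¹ = [[-1/2, -1/2], [-3/4, -1/4]].
P⁻¹B = [[3, 2], [5, -10]].
Y = (P⁻¹B)A⁻¹ = [[-3, -2], [5, 0]].

Y = [[-3, -2], [5, 0]]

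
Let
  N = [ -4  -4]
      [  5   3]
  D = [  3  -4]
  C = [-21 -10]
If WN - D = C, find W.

W = [[2, -2]]

WN = C + D = [[-18, -14]].
N is on the right of W, so right-multiply by N⁻¹: W = (C + D)N⁻¹.
det N = 8, so N⁻¹ = [[3/8, 1/2], [-5/8, -1/2]].
W = (C + D)N⁻¹ = [[2, -2]].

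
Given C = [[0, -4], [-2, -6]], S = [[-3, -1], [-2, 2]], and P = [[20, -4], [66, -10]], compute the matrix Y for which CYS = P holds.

Y = [[4, 3], [1, 1]]

Left-multiply by C⁻¹ and right-multiply by S⁻¹: Y = C⁻¹PS⁻¹.
det C = -8, so C⁻¹ = [[3/4, -1/2], [-1/4, 0]].
det S = -8; the adjugate gives S⁻¹ = [[-1/4, -1/8], [-1/4, 3/8]].
C⁻¹P = [[-18, 2], [-5, 1]].
Y = (C⁻¹P)S⁻¹ = [[4, 3], [1, 1]].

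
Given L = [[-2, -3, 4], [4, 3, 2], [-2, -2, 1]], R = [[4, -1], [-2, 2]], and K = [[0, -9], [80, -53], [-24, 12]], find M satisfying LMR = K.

M = [[3, -2], [-1, -2], [0, -4]]

Left-multiply by L⁻¹ and right-multiply by R⁻¹: M = L⁻¹KR⁻¹.
det L = 2, so L⁻¹ = [[7/2, -5/2, -9], [-4, 3, 10], [-1, 1, 3]].
det R = 6; the adjugate gives R⁻¹ = [[1/3, 1/6], [1/3, 2/3]].
L⁻¹K = [[16, -7], [0, -3], [8, -8]].
M = (L⁻¹K)R⁻¹ = [[3, -2], [-1, -2], [0, -4]].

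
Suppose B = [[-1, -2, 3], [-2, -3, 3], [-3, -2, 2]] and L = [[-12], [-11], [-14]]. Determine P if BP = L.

Since B multiplies P on the left, P = B⁻¹L.
det B = -5, so B⁻¹ = [[0, 2/5, -3/5], [1, -7/5, 3/5], [1, -4/5, 1/5]].
P = B⁻¹L = [[0, 2/5, -3/5], [1, -7/5, 3/5], [1, -4/5, 1/5]] · [[-12], [-11], [-14]] = [[4], [-5], [-6]].

P = [[4], [-5], [-6]]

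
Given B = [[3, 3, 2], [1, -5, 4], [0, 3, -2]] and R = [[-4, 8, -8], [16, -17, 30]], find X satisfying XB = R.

X = [[0, -4, -4], [4, 4, -3]]

Since B sits to the right of X, X = RB⁻¹.
B has determinant 6; B⁻¹ = [[-1/3, 2, 11/3], [1/3, -1, -5/3], [1/2, -3/2, -3]].
X = RB⁻¹ = [[-4, 8, -8], [16, -17, 30]] · [[-1/3, 2, 11/3], [1/3, -1, -5/3], [1/2, -3/2, -3]] = [[0, -4, -4], [4, 4, -3]].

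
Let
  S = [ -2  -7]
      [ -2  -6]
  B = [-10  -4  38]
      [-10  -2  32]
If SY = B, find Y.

Y = [[5, -5, 2], [0, 2, -6]]

Left-multiplying both sides by S⁻¹ gives Y = S⁻¹B.
S has determinant -2; S⁻¹ = [[3, -7/2], [-1, 1]].
Y = S⁻¹B = [[3, -7/2], [-1, 1]] · [[-10, -4, 38], [-10, -2, 32]] = [[5, -5, 2], [0, 2, -6]].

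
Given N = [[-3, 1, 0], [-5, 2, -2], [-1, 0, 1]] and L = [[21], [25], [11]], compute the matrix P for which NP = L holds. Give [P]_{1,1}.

-5

Left-multiplying both sides by N⁻¹ gives P = N⁻¹L.
det N = 1, so N⁻¹ = [[2, -1, -2], [7, -3, -6], [2, -1, -1]].
P = N⁻¹L = [[2, -1, -2], [7, -3, -6], [2, -1, -1]] · [[21], [25], [11]] = [[-5], [6], [6]].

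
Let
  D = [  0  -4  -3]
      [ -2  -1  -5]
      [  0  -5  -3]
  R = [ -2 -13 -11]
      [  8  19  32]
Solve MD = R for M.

M = [[-2, 1, 4], [-5, -4, 1]]

Right-multiplying both sides by D⁻¹ gives M = RD⁻¹.
D has determinant -6; D⁻¹ = [[11/3, -1/2, -17/6], [1, 0, -1], [-5/3, 0, 4/3]].
M = RD⁻¹ = [[-2, -13, -11], [8, 19, 32]] · [[11/3, -1/2, -17/6], [1, 0, -1], [-5/3, 0, 4/3]] = [[-2, 1, 4], [-5, -4, 1]].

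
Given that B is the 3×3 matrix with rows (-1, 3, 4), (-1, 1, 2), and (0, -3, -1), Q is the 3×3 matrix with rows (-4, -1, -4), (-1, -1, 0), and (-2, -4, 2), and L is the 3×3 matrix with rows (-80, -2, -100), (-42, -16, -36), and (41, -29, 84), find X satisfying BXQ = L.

Left-multiply by B⁻¹ and right-multiply by Q⁻¹: X = B⁻¹LQ⁻¹.
det B = 4; the adjugate gives B⁻¹ = [[5/4, -9/4, 1/2], [-1/4, 1/4, -1/2], [3/4, -3/4, 1/2]].
det Q = -2; the adjugate gives Q⁻¹ = [[1, -9, 2], [-1, 8, -2], [-1, 7, -3/2]].
B⁻¹L = [[15, 19, -2], [-11, 11, -26], [-8, -4, -6]].
X = (B⁻¹L)Q⁻¹ = [[-2, 3, -5], [4, 5, -5], [2, -2, 1]].

X = [[-2, 3, -5], [4, 5, -5], [2, -2, 1]]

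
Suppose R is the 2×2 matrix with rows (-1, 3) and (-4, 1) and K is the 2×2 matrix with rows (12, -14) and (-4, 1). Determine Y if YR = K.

Right-multiplying both sides by R⁻¹ gives Y = KR⁻¹.
det R = 11; the adjugate gives R⁻¹ = [[1/11, -3/11], [4/11, -1/11]].
Y = KR⁻¹ = [[12, -14], [-4, 1]] · [[1/11, -3/11], [4/11, -1/11]] = [[-4, -2], [0, 1]].

Y = [[-4, -2], [0, 1]]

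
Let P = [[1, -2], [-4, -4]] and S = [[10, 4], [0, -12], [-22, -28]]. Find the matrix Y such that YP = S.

Since P sits to the right of Y, Y = SP⁻¹.
det P = -12, so P⁻¹ = [[1/3, -1/6], [-1/3, -1/12]].
Y = SP⁻¹ = [[10, 4], [0, -12], [-22, -28]] · [[1/3, -1/6], [-1/3, -1/12]] = [[2, -2], [4, 1], [2, 6]].

Y = [[2, -2], [4, 1], [2, 6]]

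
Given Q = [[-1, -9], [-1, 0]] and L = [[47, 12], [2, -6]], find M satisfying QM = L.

Q is on the left of M, so left-multiply by Q⁻¹: M = Q⁻¹L.
det Q = -9; the adjugate gives Q⁻¹ = [[0, -1], [-1/9, 1/9]].
M = Q⁻¹L = [[0, -1], [-1/9, 1/9]] · [[47, 12], [2, -6]] = [[-2, 6], [-5, -2]].

M = [[-2, 6], [-5, -2]]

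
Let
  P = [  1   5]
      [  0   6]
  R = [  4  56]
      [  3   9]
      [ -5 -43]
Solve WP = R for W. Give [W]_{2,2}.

-1

Right-multiplying both sides by P⁻¹ gives W = RP⁻¹.
det P = 6, so P⁻¹ = [[1, -5/6], [0, 1/6]].
W = RP⁻¹ = [[4, 56], [3, 9], [-5, -43]] · [[1, -5/6], [0, 1/6]] = [[4, 6], [3, -1], [-5, -3]].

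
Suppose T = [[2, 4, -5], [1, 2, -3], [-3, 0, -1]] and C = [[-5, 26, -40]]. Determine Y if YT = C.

Since T sits to the right of Y, Y = CT⁻¹.
det T = 6; the adjugate gives T⁻¹ = [[-1/3, 2/3, -1/3], [5/3, -17/6, 1/6], [1, -2, 0]].
Y = CT⁻¹ = [[-5, 26, -40]] · [[-1/3, 2/3, -1/3], [5/3, -17/6, 1/6], [1, -2, 0]] = [[5, 3, 6]].

Y = [[5, 3, 6]]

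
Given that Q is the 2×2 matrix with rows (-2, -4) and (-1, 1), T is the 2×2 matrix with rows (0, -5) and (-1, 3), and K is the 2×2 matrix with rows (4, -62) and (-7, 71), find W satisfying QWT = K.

Isolating W: multiply by Q⁻¹ from the left and T⁻¹ from the right, so W = Q⁻¹KT⁻¹.
Q has determinant -6; Q⁻¹ = [[-1/6, -2/3], [-1/6, 1/3]].
T has determinant -5; T⁻¹ = [[-3/5, -1], [-1/5, 0]].
Q⁻¹K = [[4, -37], [-3, 34]].
W = (Q⁻¹K)T⁻¹ = [[5, -4], [-5, 3]].

W = [[5, -4], [-5, 3]]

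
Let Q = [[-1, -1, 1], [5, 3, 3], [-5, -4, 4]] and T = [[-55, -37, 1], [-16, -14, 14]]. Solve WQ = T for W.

W = [[-5, -6, 6], [6, 0, 2]]

Since Q sits to the right of W, W = TQ⁻¹.
det Q = 6; the adjugate gives Q⁻¹ = [[4, 0, -1], [-35/6, 1/6, 4/3], [-5/6, 1/6, 1/3]].
W = TQ⁻¹ = [[-55, -37, 1], [-16, -14, 14]] · [[4, 0, -1], [-35/6, 1/6, 4/3], [-5/6, 1/6, 1/3]] = [[-5, -6, 6], [6, 0, 2]].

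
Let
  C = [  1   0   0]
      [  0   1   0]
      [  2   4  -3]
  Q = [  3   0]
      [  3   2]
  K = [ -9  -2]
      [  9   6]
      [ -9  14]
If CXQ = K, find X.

X = [[-2, -1], [0, 3], [2, 1]]

Left-multiply by C⁻¹ and right-multiply by Q⁻¹: X = C⁻¹KQ⁻¹.
C has determinant -3; C⁻¹ = [[1, 0, 0], [0, 1, 0], [2/3, 4/3, -1/3]].
Q has determinant 6; Q⁻¹ = [[1/3, 0], [-1/2, 1/2]].
C⁻¹K = [[-9, -2], [9, 6], [9, 2]].
X = (C⁻¹K)Q⁻¹ = [[-2, -1], [0, 3], [2, 1]].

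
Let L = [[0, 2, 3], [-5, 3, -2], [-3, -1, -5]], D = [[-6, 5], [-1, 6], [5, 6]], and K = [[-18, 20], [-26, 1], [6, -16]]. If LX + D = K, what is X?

LX = K − D = [[-12, 15], [-25, -5], [1, -22]].
Left-multiplying both sides by L⁻¹ gives X = L⁻¹(K − D).
L has determinant 4; L⁻¹ = [[-17/4, 7/4, -13/4], [-19/4, 9/4, -15/4], [7/2, -3/2, 5/2]].
X = L⁻¹(K − D) = [[4, -1], [-3, 0], [-2, 5]].

X = [[4, -1], [-3, 0], [-2, 5]]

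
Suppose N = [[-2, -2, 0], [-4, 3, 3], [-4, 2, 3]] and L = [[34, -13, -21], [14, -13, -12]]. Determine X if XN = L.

N is on the right of X, so right-multiply by N⁻¹: X = LN⁻¹.
det N = -6, so N⁻¹ = [[-1/2, -1, 1], [0, 1, -1], [-2/3, -2, 7/3]].
X = LN⁻¹ = [[34, -13, -21], [14, -13, -12]] · [[-1/2, -1, 1], [0, 1, -1], [-2/3, -2, 7/3]] = [[-3, -5, -2], [1, -3, -1]].

X = [[-3, -5, -2], [1, -3, -1]]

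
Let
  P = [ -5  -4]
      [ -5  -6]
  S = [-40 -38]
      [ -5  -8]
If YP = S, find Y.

P is on the right of Y, so right-multiply by P⁻¹: Y = SP⁻¹.
det P = 10, so P⁻¹ = [[-3/5, 2/5], [1/2, -1/2]].
Y = SP⁻¹ = [[-40, -38], [-5, -8]] · [[-3/5, 2/5], [1/2, -1/2]] = [[5, 3], [-1, 2]].

Y = [[5, 3], [-1, 2]]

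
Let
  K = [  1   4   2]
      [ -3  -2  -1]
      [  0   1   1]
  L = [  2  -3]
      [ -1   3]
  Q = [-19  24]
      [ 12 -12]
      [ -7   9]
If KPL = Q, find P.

P = K⁻¹QL⁻¹ (apply K⁻¹ on the left and L⁻¹ on the right).
det K = 5; the adjugate gives K⁻¹ = [[-1/5, -2/5, 0], [3/5, 1/5, -1], [-3/5, -1/5, 2]].
det L = 3, so L⁻¹ = [[1, 1], [1/3, 2/3]].
K⁻¹Q = [[-1, 0], [-2, 3], [-5, 6]].
P = (K⁻¹Q)L⁻¹ = [[-1, -1], [-1, 0], [-3, -1]].

P = [[-1, -1], [-1, 0], [-3, -1]]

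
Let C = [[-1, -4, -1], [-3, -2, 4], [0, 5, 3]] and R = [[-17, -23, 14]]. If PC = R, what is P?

Right-multiplying both sides by C⁻¹ gives P = RC⁻¹.
C has determinant 5; C⁻¹ = [[-26/5, 7/5, -18/5], [9/5, -3/5, 7/5], [-3, 1, -2]].
P = RC⁻¹ = [[-17, -23, 14]] · [[-26/5, 7/5, -18/5], [9/5, -3/5, 7/5], [-3, 1, -2]] = [[5, 4, 1]].

P = [[5, 4, 1]]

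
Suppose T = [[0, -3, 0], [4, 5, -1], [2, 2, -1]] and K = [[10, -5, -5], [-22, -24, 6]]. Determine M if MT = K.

M = [[5, 0, 5], [-1, -5, -1]]

Since T sits to the right of M, M = KT⁻¹.
det T = -6; the adjugate gives T⁻¹ = [[1/2, 1/2, -1/2], [-1/3, 0, 0], [1/3, 1, -2]].
M = KT⁻¹ = [[10, -5, -5], [-22, -24, 6]] · [[1/2, 1/2, -1/2], [-1/3, 0, 0], [1/3, 1, -2]] = [[5, 0, 5], [-1, -5, -1]].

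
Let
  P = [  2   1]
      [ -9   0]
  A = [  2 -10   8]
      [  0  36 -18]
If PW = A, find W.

W = [[0, -4, 2], [2, -2, 4]]

Left-multiplying both sides by P⁻¹ gives W = P⁻¹A.
det P = 9; the adjugate gives P⁻¹ = [[0, -1/9], [1, 2/9]].
W = P⁻¹A = [[0, -1/9], [1, 2/9]] · [[2, -10, 8], [0, 36, -18]] = [[0, -4, 2], [2, -2, 4]].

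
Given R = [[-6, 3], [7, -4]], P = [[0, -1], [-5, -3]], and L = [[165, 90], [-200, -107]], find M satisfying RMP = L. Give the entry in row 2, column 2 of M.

M = R⁻¹LP⁻¹ (apply R⁻¹ on the left and P⁻¹ on the right).
det R = 3; the adjugate gives R⁻¹ = [[-4/3, -1], [-7/3, -2]].
det P = -5; the adjugate gives P⁻¹ = [[3/5, -1/5], [-1, 0]].
R⁻¹L = [[-20, -13], [15, 4]].
M = (R⁻¹L)P⁻¹ = [[1, 4], [5, -3]].

-3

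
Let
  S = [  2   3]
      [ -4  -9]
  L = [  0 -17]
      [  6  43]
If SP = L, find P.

Left-multiplying both sides by S⁻¹ gives P = S⁻¹L.
S has determinant -6; S⁻¹ = [[3/2, 1/2], [-2/3, -1/3]].
P = S⁻¹L = [[3/2, 1/2], [-2/3, -1/3]] · [[0, -17], [6, 43]] = [[3, -4], [-2, -3]].

P = [[3, -4], [-2, -3]]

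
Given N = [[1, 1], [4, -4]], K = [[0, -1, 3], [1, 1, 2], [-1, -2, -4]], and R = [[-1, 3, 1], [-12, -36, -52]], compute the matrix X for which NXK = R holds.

X = [[0, -1, 1], [-1, -3, -4]]

X = N⁻¹RK⁻¹ (apply N⁻¹ on the left and K⁻¹ on the right).
det N = -8, so N⁻¹ = [[1/2, 1/8], [1/2, -1/8]].
K has determinant -5; K⁻¹ = [[0, 2, 1], [-2/5, -3/5, -3/5], [1/5, -1/5, -1/5]].
N⁻¹R = [[-2, -3, -6], [1, 6, 7]].
X = (N⁻¹R)K⁻¹ = [[0, -1, 1], [-1, -3, -4]].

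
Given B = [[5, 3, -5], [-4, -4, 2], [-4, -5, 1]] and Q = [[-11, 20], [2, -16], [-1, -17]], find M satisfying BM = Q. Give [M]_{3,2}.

Left-multiplying both sides by B⁻¹ gives M = B⁻¹Q.
B has determinant -2; B⁻¹ = [[-3, -11, 7], [2, 15/2, -5], [-2, -13/2, 4]].
M = B⁻¹Q = [[-3, -11, 7], [2, 15/2, -5], [-2, -13/2, 4]] · [[-11, 20], [2, -16], [-1, -17]] = [[4, -3], [-2, 5], [5, -4]].

-4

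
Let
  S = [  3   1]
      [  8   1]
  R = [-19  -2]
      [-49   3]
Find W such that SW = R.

W = [[-6, 1], [-1, -5]]

S is on the left of W, so left-multiply by S⁻¹: W = S⁻¹R.
S has determinant -5; S⁻¹ = [[-1/5, 1/5], [8/5, -3/5]].
W = S⁻¹R = [[-1/5, 1/5], [8/5, -3/5]] · [[-19, -2], [-49, 3]] = [[-6, 1], [-1, -5]].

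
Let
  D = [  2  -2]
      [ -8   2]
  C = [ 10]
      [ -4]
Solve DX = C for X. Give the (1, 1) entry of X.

D is on the left of X, so left-multiply by D⁻¹: X = D⁻¹C.
D has determinant -12; D⁻¹ = [[-1/6, -1/6], [-2/3, -1/6]].
X = D⁻¹C = [[-1/6, -1/6], [-2/3, -1/6]] · [[10], [-4]] = [[-1], [-6]].

-1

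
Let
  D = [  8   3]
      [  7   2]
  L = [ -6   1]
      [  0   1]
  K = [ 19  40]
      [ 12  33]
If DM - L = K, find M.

DM = K + L = [[13, 41], [12, 34]].
Left-multiplying both sides by D⁻¹ gives M = D⁻¹(K + L).
det D = -5; the adjugate gives D⁻¹ = [[-2/5, 3/5], [7/5, -8/5]].
M = D⁻¹(K + L) = [[2, 4], [-1, 3]].

M = [[2, 4], [-1, 3]]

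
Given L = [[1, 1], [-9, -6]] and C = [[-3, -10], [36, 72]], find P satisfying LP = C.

L is on the left of P, so left-multiply by L⁻¹: P = L⁻¹C.
L has determinant 3; L⁻¹ = [[-2, -1/3], [3, 1/3]].
P = L⁻¹C = [[-2, -1/3], [3, 1/3]] · [[-3, -10], [36, 72]] = [[-6, -4], [3, -6]].

P = [[-6, -4], [3, -6]]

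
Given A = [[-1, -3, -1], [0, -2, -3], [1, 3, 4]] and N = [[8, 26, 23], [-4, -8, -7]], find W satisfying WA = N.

Since A sits to the right of W, W = NA⁻¹.
A has determinant 6; A⁻¹ = [[1/6, 3/2, 7/6], [-1/2, -1/2, -1/2], [1/3, 0, 1/3]].
W = NA⁻¹ = [[8, 26, 23], [-4, -8, -7]] · [[1/6, 3/2, 7/6], [-1/2, -1/2, -1/2], [1/3, 0, 1/3]] = [[-4, -1, 4], [1, -2, -3]].

W = [[-4, -1, 4], [1, -2, -3]]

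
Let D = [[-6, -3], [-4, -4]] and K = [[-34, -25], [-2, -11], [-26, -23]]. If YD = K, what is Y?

Y = [[3, 4], [-3, 5], [1, 5]]

Right-multiplying both sides by D⁻¹ gives Y = KD⁻¹.
D has determinant 12; D⁻¹ = [[-1/3, 1/4], [1/3, -1/2]].
Y = KD⁻¹ = [[-34, -25], [-2, -11], [-26, -23]] · [[-1/3, 1/4], [1/3, -1/2]] = [[3, 4], [-3, 5], [1, 5]].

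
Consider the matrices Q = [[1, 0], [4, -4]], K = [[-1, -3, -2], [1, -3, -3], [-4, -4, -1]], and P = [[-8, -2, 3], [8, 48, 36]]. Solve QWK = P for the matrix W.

W = [[-1, -1, 2], [2, 0, 2]]

W = Q⁻¹PK⁻¹ (apply Q⁻¹ on the left and K⁻¹ on the right).
Q has determinant -4; Q⁻¹ = [[1, 0], [1, -1/4]].
det K = 2, so K⁻¹ = [[-9/2, 5/2, 3/2], [13/2, -7/2, -5/2], [-8, 4, 3]].
Q⁻¹P = [[-8, -2, 3], [-10, -14, -6]].
W = (Q⁻¹P)K⁻¹ = [[-1, -1, 2], [2, 0, 2]].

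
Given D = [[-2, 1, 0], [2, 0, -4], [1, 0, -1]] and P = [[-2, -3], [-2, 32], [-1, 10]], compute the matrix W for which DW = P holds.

W = [[-1, 4], [-4, 5], [0, -6]]

Since D multiplies W on the left, W = D⁻¹P.
det D = -2, so D⁻¹ = [[0, -1/2, 2], [1, -1, 4], [0, -1/2, 1]].
W = D⁻¹P = [[0, -1/2, 2], [1, -1, 4], [0, -1/2, 1]] · [[-2, -3], [-2, 32], [-1, 10]] = [[-1, 4], [-4, 5], [0, -6]].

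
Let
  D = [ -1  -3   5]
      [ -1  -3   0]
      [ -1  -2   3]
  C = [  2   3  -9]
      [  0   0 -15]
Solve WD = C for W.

Since D sits to the right of W, W = CD⁻¹.
D has determinant -5; D⁻¹ = [[9/5, 1/5, -3], [-3/5, -2/5, 1], [1/5, -1/5, 0]].
W = CD⁻¹ = [[2, 3, -9], [0, 0, -15]] · [[9/5, 1/5, -3], [-3/5, -2/5, 1], [1/5, -1/5, 0]] = [[0, 1, -3], [-3, 3, 0]].

W = [[0, 1, -3], [-3, 3, 0]]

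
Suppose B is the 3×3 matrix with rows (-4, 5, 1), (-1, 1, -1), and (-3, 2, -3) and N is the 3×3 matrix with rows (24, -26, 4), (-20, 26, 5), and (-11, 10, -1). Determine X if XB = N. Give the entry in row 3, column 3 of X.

3

B is on the right of X, so right-multiply by B⁻¹: X = NB⁻¹.
det B = 5, so B⁻¹ = [[-1/5, 17/5, -6/5], [0, 3, -1], [1/5, -7/5, 1/5]].
X = NB⁻¹ = [[24, -26, 4], [-20, 26, 5], [-11, 10, -1]] · [[-1/5, 17/5, -6/5], [0, 3, -1], [1/5, -7/5, 1/5]] = [[-4, -2, -2], [5, 3, -1], [2, -6, 3]].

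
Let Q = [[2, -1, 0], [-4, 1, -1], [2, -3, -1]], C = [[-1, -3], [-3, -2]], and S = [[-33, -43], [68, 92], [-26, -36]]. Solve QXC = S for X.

Isolating X: multiply by Q⁻¹ from the left and C⁻¹ from the right, so X = Q⁻¹SC⁻¹.
det Q = -2; the adjugate gives Q⁻¹ = [[2, 1/2, -1/2], [3, 1, -1], [-5, -2, 1]].
det C = -7; the adjugate gives C⁻¹ = [[2/7, -3/7], [-3/7, 1/7]].
Q⁻¹S = [[-19, -22], [-5, -1], [3, -5]].
X = (Q⁻¹S)C⁻¹ = [[4, 5], [-1, 2], [3, -2]].

X = [[4, 5], [-1, 2], [3, -2]]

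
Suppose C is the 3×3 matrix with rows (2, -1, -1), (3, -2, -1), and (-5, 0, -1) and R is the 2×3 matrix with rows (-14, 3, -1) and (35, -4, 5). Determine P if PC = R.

P = [[1, -2, 2], [-2, 3, -6]]

C is on the right of P, so right-multiply by C⁻¹: P = RC⁻¹.
det C = 6, so C⁻¹ = [[1/3, -1/6, -1/6], [4/3, -7/6, -1/6], [-5/3, 5/6, -1/6]].
P = RC⁻¹ = [[-14, 3, -1], [35, -4, 5]] · [[1/3, -1/6, -1/6], [4/3, -7/6, -1/6], [-5/3, 5/6, -1/6]] = [[1, -2, 2], [-2, 3, -6]].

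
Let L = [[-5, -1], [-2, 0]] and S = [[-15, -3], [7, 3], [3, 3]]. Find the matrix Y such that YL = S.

Since L sits to the right of Y, Y = SL⁻¹.
det L = -2; the adjugate gives L⁻¹ = [[0, -1/2], [-1, 5/2]].
Y = SL⁻¹ = [[-15, -3], [7, 3], [3, 3]] · [[0, -1/2], [-1, 5/2]] = [[3, 0], [-3, 4], [-3, 6]].

Y = [[3, 0], [-3, 4], [-3, 6]]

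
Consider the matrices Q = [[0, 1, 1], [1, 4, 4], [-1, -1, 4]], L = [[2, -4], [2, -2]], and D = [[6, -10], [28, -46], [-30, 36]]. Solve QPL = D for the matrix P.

Left-multiply by Q⁻¹ and right-multiply by L⁻¹: P = Q⁻¹DL⁻¹.
det Q = -5; the adjugate gives Q⁻¹ = [[-4, 1, 0], [8/5, -1/5, -1/5], [-3/5, 1/5, 1/5]].
det L = 4; the adjugate gives L⁻¹ = [[-1/2, 1], [-1/2, 1/2]].
Q⁻¹D = [[4, -6], [10, -14], [-4, 4]].
P = (Q⁻¹D)L⁻¹ = [[1, 1], [2, 3], [0, -2]].

P = [[1, 1], [2, 3], [0, -2]]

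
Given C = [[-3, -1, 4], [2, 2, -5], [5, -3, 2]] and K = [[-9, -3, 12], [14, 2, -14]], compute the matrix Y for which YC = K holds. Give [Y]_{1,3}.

0

Right-multiplying both sides by C⁻¹ gives Y = KC⁻¹.
det C = -2; the adjugate gives C⁻¹ = [[11/2, 5, 3/2], [29/2, 13, 7/2], [8, 7, 2]].
Y = KC⁻¹ = [[-9, -3, 12], [14, 2, -14]] · [[11/2, 5, 3/2], [29/2, 13, 7/2], [8, 7, 2]] = [[3, 0, 0], [-6, -2, 0]].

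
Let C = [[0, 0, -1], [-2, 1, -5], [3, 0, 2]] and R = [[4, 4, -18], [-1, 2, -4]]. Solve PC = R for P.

Since C sits to the right of P, P = RC⁻¹.
C has determinant 3; C⁻¹ = [[2/3, 0, 1/3], [-11/3, 1, 2/3], [-1, 0, 0]].
P = RC⁻¹ = [[4, 4, -18], [-1, 2, -4]] · [[2/3, 0, 1/3], [-11/3, 1, 2/3], [-1, 0, 0]] = [[6, 4, 4], [-4, 2, 1]].

P = [[6, 4, 4], [-4, 2, 1]]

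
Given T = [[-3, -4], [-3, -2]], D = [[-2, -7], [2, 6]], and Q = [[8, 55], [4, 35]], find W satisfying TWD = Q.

W = T⁻¹QD⁻¹ (apply T⁻¹ on the left and D⁻¹ on the right).
det T = -6, so T⁻¹ = [[1/3, -2/3], [-1/2, 1/2]].
det D = 2, so D⁻¹ = [[3, 7/2], [-1, -1]].
T⁻¹Q = [[0, -5], [-2, -10]].
W = (T⁻¹Q)D⁻¹ = [[5, 5], [4, 3]].

W = [[5, 5], [4, 3]]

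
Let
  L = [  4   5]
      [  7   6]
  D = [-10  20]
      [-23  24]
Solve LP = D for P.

Left-multiplying both sides by L⁻¹ gives P = L⁻¹D.
L has determinant -11; L⁻¹ = [[-6/11, 5/11], [7/11, -4/11]].
P = L⁻¹D = [[-6/11, 5/11], [7/11, -4/11]] · [[-10, 20], [-23, 24]] = [[-5, 0], [2, 4]].

P = [[-5, 0], [2, 4]]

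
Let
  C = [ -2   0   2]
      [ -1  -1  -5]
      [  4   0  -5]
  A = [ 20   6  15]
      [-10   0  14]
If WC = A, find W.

C is on the right of W, so right-multiply by C⁻¹: W = AC⁻¹.
det C = -2; the adjugate gives C⁻¹ = [[-5/2, 0, -1], [25/2, -1, 6], [-2, 0, -1]].
W = AC⁻¹ = [[20, 6, 15], [-10, 0, 14]] · [[-5/2, 0, -1], [25/2, -1, 6], [-2, 0, -1]] = [[-5, -6, 1], [-3, 0, -4]].

W = [[-5, -6, 1], [-3, 0, -4]]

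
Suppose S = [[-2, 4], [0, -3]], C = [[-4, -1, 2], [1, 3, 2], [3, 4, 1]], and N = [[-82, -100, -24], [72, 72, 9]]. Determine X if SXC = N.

X = S⁻¹NC⁻¹ (apply S⁻¹ on the left and C⁻¹ on the right).
det S = 6; the adjugate gives S⁻¹ = [[-1/2, -2/3], [0, -1/3]].
det C = 5; the adjugate gives C⁻¹ = [[-1, 9/5, -8/5], [1, -2, 2], [-1, 13/5, -11/5]].
S⁻¹N = [[-7, 2, 6], [-24, -24, -3]].
X = (S⁻¹N)C⁻¹ = [[3, -1, 2], [3, -3, -3]].

X = [[3, -1, 2], [3, -3, -3]]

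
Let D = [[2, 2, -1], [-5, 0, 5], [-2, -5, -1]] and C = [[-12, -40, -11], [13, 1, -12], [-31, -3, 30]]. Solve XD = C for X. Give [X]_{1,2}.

Since D sits to the right of X, X = CD⁻¹.
det D = -5, so D⁻¹ = [[-5, -7/5, -2], [3, 4/5, 1], [-5, -6/5, -2]].
X = CD⁻¹ = [[-12, -40, -11], [13, 1, -12], [-31, -3, 30]] · [[-5, -7/5, -2], [3, 4/5, 1], [-5, -6/5, -2]] = [[-5, -2, 6], [-2, -3, -1], [-4, 5, -1]].

-2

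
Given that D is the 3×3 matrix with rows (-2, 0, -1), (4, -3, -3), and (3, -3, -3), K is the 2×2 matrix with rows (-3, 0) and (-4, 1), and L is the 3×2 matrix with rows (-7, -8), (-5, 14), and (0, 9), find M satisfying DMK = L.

M = [[-5, 5], [2, 4], [-3, -2]]

Left-multiply by D⁻¹ and right-multiply by K⁻¹: M = D⁻¹LK⁻¹.
D has determinant 3; D⁻¹ = [[0, 1, -1], [1, 3, -10/3], [-1, -2, 2]].
K has determinant -3; K⁻¹ = [[-1/3, 0], [-4/3, 1]].
D⁻¹L = [[-5, 5], [-22, 4], [17, -2]].
M = (D⁻¹L)K⁻¹ = [[-5, 5], [2, 4], [-3, -2]].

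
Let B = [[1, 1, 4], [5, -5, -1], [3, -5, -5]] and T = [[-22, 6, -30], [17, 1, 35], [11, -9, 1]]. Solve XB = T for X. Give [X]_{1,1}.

-4

Right-multiplying both sides by B⁻¹ gives X = TB⁻¹.
det B = 2, so B⁻¹ = [[10, -15/2, 19/2], [11, -17/2, 21/2], [-5, 4, -5]].
X = TB⁻¹ = [[-22, 6, -30], [17, 1, 35], [11, -9, 1]] · [[10, -15/2, 19/2], [11, -17/2, 21/2], [-5, 4, -5]] = [[-4, -6, 4], [6, 4, -3], [6, -2, 5]].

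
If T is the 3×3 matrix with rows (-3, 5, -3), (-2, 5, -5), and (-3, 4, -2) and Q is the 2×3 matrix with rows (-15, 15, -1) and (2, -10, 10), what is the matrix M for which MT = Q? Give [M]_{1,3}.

5

T is on the right of M, so right-multiply by T⁻¹: M = QT⁻¹.
T has determinant 4; T⁻¹ = [[5/2, -1/2, -5/2], [11/4, -3/4, -9/4], [7/4, -3/4, -5/4]].
M = QT⁻¹ = [[-15, 15, -1], [2, -10, 10]] · [[5/2, -1/2, -5/2], [11/4, -3/4, -9/4], [7/4, -3/4, -5/4]] = [[2, -3, 5], [-5, -1, 5]].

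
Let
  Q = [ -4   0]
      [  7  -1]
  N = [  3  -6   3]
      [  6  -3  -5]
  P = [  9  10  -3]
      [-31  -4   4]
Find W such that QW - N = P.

QW = P + N = [[12, 4, 0], [-25, -7, -1]].
Q is on the left of W, so left-multiply by Q⁻¹: W = Q⁻¹(P + N).
det Q = 4; the adjugate gives Q⁻¹ = [[-1/4, 0], [-7/4, -1]].
W = Q⁻¹(P + N) = [[-3, -1, 0], [4, 0, 1]].

W = [[-3, -1, 0], [4, 0, 1]]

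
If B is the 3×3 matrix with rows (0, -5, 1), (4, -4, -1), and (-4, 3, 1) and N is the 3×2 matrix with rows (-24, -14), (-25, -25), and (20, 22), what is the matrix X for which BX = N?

Left-multiplying both sides by B⁻¹ gives X = B⁻¹N.
det B = -4, so B⁻¹ = [[1/4, -2, -9/4], [0, -1, -1], [1, -5, -5]].
X = B⁻¹N = [[1/4, -2, -9/4], [0, -1, -1], [1, -5, -5]] · [[-24, -14], [-25, -25], [20, 22]] = [[-1, -3], [5, 3], [1, 1]].

X = [[-1, -3], [5, 3], [1, 1]]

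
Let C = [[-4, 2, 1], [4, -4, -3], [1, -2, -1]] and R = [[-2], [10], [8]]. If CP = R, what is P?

Since C multiplies P on the left, P = C⁻¹R.
det C = 6; the adjugate gives C⁻¹ = [[-1/3, 0, -1/3], [1/6, 1/2, -4/3], [-2/3, -1, 4/3]].
P = C⁻¹R = [[-1/3, 0, -1/3], [1/6, 1/2, -4/3], [-2/3, -1, 4/3]] · [[-2], [10], [8]] = [[-2], [-6], [2]].

P = [[-2], [-6], [2]]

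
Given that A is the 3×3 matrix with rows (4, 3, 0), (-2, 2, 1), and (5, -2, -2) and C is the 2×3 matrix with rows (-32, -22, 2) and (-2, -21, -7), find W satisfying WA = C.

W = [[-6, -6, -4], [-5, 1, 4]]

A is on the right of W, so right-multiply by A⁻¹: W = CA⁻¹.
det A = -5, so A⁻¹ = [[2/5, -6/5, -3/5], [-1/5, 8/5, 4/5], [6/5, -23/5, -14/5]].
W = CA⁻¹ = [[-32, -22, 2], [-2, -21, -7]] · [[2/5, -6/5, -3/5], [-1/5, 8/5, 4/5], [6/5, -23/5, -14/5]] = [[-6, -6, -4], [-5, 1, 4]].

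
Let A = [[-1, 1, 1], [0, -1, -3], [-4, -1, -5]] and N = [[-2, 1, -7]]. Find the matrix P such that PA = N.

P = [[6, 6, -1]]

Since A sits to the right of P, P = NA⁻¹.
A has determinant 6; A⁻¹ = [[1/3, 2/3, -1/3], [2, 3/2, -1/2], [-2/3, -5/6, 1/6]].
P = NA⁻¹ = [[-2, 1, -7]] · [[1/3, 2/3, -1/3], [2, 3/2, -1/2], [-2/3, -5/6, 1/6]] = [[6, 6, -1]].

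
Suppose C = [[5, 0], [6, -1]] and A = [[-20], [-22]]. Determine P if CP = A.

C is on the left of P, so left-multiply by C⁻¹: P = C⁻¹A.
det C = -5, so C⁻¹ = [[1/5, 0], [6/5, -1]].
P = C⁻¹A = [[1/5, 0], [6/5, -1]] · [[-20], [-22]] = [[-4], [-2]].

P = [[-4], [-2]]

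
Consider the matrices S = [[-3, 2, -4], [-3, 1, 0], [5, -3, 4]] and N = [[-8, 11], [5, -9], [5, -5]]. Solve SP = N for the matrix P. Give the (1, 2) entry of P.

3

Since S multiplies P on the left, P = S⁻¹N.
det S = -4; the adjugate gives S⁻¹ = [[-1, -1, -1], [-3, -2, -3], [-1, -1/4, -3/4]].
P = S⁻¹N = [[-1, -1, -1], [-3, -2, -3], [-1, -1/4, -3/4]] · [[-8, 11], [5, -9], [5, -5]] = [[-2, 3], [-1, 0], [3, -5]].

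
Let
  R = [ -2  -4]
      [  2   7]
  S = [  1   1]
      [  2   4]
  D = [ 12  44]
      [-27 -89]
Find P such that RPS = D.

P = [[0, 2], [5, -5]]

Isolating P: multiply by R⁻¹ from the left and S⁻¹ from the right, so P = R⁻¹DS⁻¹.
det R = -6; the adjugate gives R⁻¹ = [[-7/6, -2/3], [1/3, 1/3]].
S has determinant 2; S⁻¹ = [[2, -1/2], [-1, 1/2]].
R⁻¹D = [[4, 8], [-5, -15]].
P = (R⁻¹D)S⁻¹ = [[0, 2], [5, -5]].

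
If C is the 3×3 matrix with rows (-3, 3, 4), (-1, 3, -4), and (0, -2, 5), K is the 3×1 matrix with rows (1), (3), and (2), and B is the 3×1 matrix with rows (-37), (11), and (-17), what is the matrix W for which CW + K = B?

W = [[3], [-3], [-5]]

CW = B − K = [[-38], [8], [-19]].
Left-multiplying both sides by C⁻¹ gives W = C⁻¹(B − K).
det C = 2; the adjugate gives C⁻¹ = [[7/2, -23/2, -12], [5/2, -15/2, -8], [1, -3, -3]].
W = C⁻¹(B − K) = [[3], [-3], [-5]].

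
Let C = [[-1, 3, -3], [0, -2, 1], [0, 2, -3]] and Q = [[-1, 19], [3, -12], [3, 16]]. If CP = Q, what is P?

C is on the left of P, so left-multiply by C⁻¹: P = C⁻¹Q.
C has determinant -4; C⁻¹ = [[-1, -3/4, 3/4], [0, -3/4, -1/4], [0, -1/2, -1/2]].
P = C⁻¹Q = [[-1, -3/4, 3/4], [0, -3/4, -1/4], [0, -1/2, -1/2]] · [[-1, 19], [3, -12], [3, 16]] = [[1, 2], [-3, 5], [-3, -2]].

P = [[1, 2], [-3, 5], [-3, -2]]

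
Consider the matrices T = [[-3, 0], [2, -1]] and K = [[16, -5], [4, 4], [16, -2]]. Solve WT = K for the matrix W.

Since T sits to the right of W, W = KT⁻¹.
det T = 3; the adjugate gives T⁻¹ = [[-1/3, 0], [-2/3, -1]].
W = KT⁻¹ = [[16, -5], [4, 4], [16, -2]] · [[-1/3, 0], [-2/3, -1]] = [[-2, 5], [-4, -4], [-4, 2]].

W = [[-2, 5], [-4, -4], [-4, 2]]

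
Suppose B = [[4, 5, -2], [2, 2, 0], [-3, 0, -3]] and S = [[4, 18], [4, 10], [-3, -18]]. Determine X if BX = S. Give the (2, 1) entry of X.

B is on the left of X, so left-multiply by B⁻¹: X = B⁻¹S.
B has determinant -6; B⁻¹ = [[1, -5/2, -2/3], [-1, 3, 2/3], [-1, 5/2, 1/3]].
X = B⁻¹S = [[1, -5/2, -2/3], [-1, 3, 2/3], [-1, 5/2, 1/3]] · [[4, 18], [4, 10], [-3, -18]] = [[-4, 5], [6, 0], [5, 1]].

6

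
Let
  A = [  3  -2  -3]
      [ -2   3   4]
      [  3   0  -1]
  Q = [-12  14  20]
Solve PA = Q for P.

Since A sits to the right of P, P = QA⁻¹.
det A = -2; the adjugate gives A⁻¹ = [[3/2, 1, -1/2], [-5, -3, 3], [9/2, 3, -5/2]].
P = QA⁻¹ = [[-12, 14, 20]] · [[3/2, 1, -1/2], [-5, -3, 3], [9/2, 3, -5/2]] = [[2, 6, -2]].

P = [[2, 6, -2]]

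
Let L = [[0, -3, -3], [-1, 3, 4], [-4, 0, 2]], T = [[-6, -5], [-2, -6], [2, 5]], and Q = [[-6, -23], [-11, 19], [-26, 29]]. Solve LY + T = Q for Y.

Y = [[5, -5], [4, 4], [-4, 2]]

LY = Q − T = [[0, -18], [-9, 25], [-28, 24]].
L is on the left of Y, so left-multiply by L⁻¹: Y = L⁻¹(Q − T).
det L = 6, so L⁻¹ = [[1, 1, -1/2], [-7/3, -2, 1/2], [2, 2, -1/2]].
Y = L⁻¹(Q − T) = [[5, -5], [4, 4], [-4, 2]].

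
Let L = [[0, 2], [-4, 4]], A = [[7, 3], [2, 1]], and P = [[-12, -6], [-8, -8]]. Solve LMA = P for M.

Isolating M: multiply by L⁻¹ from the left and A⁻¹ from the right, so M = L⁻¹PA⁻¹.
det L = 8, so L⁻¹ = [[1/2, -1/4], [1/2, 0]].
det A = 1; the adjugate gives A⁻¹ = [[1, -3], [-2, 7]].
L⁻¹P = [[-4, -1], [-6, -3]].
M = (L⁻¹P)A⁻¹ = [[-2, 5], [0, -3]].

M = [[-2, 5], [0, -3]]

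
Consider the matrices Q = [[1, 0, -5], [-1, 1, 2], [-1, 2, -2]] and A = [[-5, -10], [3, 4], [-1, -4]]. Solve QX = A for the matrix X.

X = [[5, 0], [4, 0], [2, 2]]

Q is on the left of X, so left-multiply by Q⁻¹: X = Q⁻¹A.
Q has determinant -1; Q⁻¹ = [[6, 10, -5], [4, 7, -3], [1, 2, -1]].
X = Q⁻¹A = [[6, 10, -5], [4, 7, -3], [1, 2, -1]] · [[-5, -10], [3, 4], [-1, -4]] = [[5, 0], [4, 0], [2, 2]].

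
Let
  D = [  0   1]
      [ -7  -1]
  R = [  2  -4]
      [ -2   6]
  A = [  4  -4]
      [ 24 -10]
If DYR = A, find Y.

Left-multiply by D⁻¹ and right-multiply by R⁻¹: Y = D⁻¹AR⁻¹.
D has determinant 7; D⁻¹ = [[-1/7, -1/7], [1, 0]].
det R = 4, so R⁻¹ = [[3/2, 1], [1/2, 1/2]].
D⁻¹A = [[-4, 2], [4, -4]].
Y = (D⁻¹A)R⁻¹ = [[-5, -3], [4, 2]].

Y = [[-5, -3], [4, 2]]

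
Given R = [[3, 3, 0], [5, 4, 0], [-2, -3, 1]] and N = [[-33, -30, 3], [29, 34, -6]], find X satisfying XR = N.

Since R sits to the right of X, X = NR⁻¹.
det R = -3; the adjugate gives R⁻¹ = [[-4/3, 1, 0], [5/3, -1, 0], [7/3, -1, 1]].
X = NR⁻¹ = [[-33, -30, 3], [29, 34, -6]] · [[-4/3, 1, 0], [5/3, -1, 0], [7/3, -1, 1]] = [[1, -6, 3], [4, 1, -6]].

X = [[1, -6, 3], [4, 1, -6]]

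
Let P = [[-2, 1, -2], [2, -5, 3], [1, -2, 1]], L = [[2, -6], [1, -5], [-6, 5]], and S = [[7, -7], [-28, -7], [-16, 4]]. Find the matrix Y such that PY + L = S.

PY = S − L = [[5, -1], [-29, -2], [-10, -1]].
Left-multiplying both sides by P⁻¹ gives Y = P⁻¹(S − L).
P has determinant -3; P⁻¹ = [[-1/3, -1, 7/3], [-1/3, 0, -2/3], [-1/3, 1, -8/3]].
Y = P⁻¹(S − L) = [[4, 0], [5, 1], [-4, 1]].

Y = [[4, 0], [5, 1], [-4, 1]]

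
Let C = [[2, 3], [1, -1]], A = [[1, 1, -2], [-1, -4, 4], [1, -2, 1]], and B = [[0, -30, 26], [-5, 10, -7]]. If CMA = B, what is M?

M = [[2, 2, -3], [-2, 0, 4]]

M = C⁻¹BA⁻¹ (apply C⁻¹ on the left and A⁻¹ on the right).
det C = -5, so C⁻¹ = [[1/5, 3/5], [1/5, -2/5]].
A has determinant -3; A⁻¹ = [[-4/3, -1, 4/3], [-5/3, -1, 2/3], [-2, -1, 1]].
C⁻¹B = [[-3, 0, 1], [2, -10, 8]].
M = (C⁻¹B)A⁻¹ = [[2, 2, -3], [-2, 0, 4]].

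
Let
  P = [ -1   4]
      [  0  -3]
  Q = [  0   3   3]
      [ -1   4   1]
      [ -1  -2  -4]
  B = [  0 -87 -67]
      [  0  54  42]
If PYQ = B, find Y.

Left-multiply by P⁻¹ and right-multiply by Q⁻¹: Y = P⁻¹BQ⁻¹.
det P = 3; the adjugate gives P⁻¹ = [[-1, -4/3], [0, -1/3]].
det Q = 3, so Q⁻¹ = [[-14/3, 2, -3], [-5/3, 1, -1], [2, -1, 1]].
P⁻¹B = [[0, 15, 11], [0, -18, -14]].
Y = (P⁻¹B)Q⁻¹ = [[-3, 4, -4], [2, -4, 4]].

Y = [[-3, 4, -4], [2, -4, 4]]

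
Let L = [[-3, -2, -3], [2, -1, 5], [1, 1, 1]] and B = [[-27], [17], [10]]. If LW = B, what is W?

Left-multiplying both sides by L⁻¹ gives W = L⁻¹B.
L has determinant 3; L⁻¹ = [[-2, -1/3, -13/3], [1, 0, 3], [1, 1/3, 7/3]].
W = L⁻¹B = [[-2, -1/3, -13/3], [1, 0, 3], [1, 1/3, 7/3]] · [[-27], [17], [10]] = [[5], [3], [2]].

W = [[5], [3], [2]]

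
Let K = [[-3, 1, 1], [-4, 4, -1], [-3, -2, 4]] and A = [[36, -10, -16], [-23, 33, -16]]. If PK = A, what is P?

P = [[2, -6, -6], [5, 5, -4]]

K is on the right of P, so right-multiply by K⁻¹: P = AK⁻¹.
det K = -3, so K⁻¹ = [[-14/3, 2, 5/3], [-19/3, 3, 7/3], [-20/3, 3, 8/3]].
P = AK⁻¹ = [[36, -10, -16], [-23, 33, -16]] · [[-14/3, 2, 5/3], [-19/3, 3, 7/3], [-20/3, 3, 8/3]] = [[2, -6, -6], [5, 5, -4]].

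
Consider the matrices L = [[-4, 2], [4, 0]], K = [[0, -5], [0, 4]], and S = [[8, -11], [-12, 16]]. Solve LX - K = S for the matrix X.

LX = S + K = [[8, -16], [-12, 20]].
L is on the left of X, so left-multiply by L⁻¹: X = L⁻¹(S + K).
det L = -8, so L⁻¹ = [[0, 1/4], [1/2, 1/2]].
X = L⁻¹(S + K) = [[-3, 5], [-2, 2]].

X = [[-3, 5], [-2, 2]]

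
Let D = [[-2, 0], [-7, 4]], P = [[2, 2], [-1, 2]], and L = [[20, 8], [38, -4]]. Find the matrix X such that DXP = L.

Isolating X: multiply by D⁻¹ from the left and P⁻¹ from the right, so X = D⁻¹LP⁻¹.
det D = -8; the adjugate gives D⁻¹ = [[-1/2, 0], [-7/8, 1/4]].
det P = 6; the adjugate gives P⁻¹ = [[1/3, -1/3], [1/6, 1/3]].
D⁻¹L = [[-10, -4], [-8, -8]].
X = (D⁻¹L)P⁻¹ = [[-4, 2], [-4, 0]].

X = [[-4, 2], [-4, 0]]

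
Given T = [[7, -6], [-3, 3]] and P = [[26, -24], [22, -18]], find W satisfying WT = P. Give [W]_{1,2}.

-4

Since T sits to the right of W, W = PT⁻¹.
T has determinant 3; T⁻¹ = [[1, 2], [1, 7/3]].
W = PT⁻¹ = [[26, -24], [22, -18]] · [[1, 2], [1, 7/3]] = [[2, -4], [4, 2]].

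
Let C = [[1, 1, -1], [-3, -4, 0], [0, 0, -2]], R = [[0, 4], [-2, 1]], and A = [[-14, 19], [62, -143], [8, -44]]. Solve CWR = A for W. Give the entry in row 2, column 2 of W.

Left-multiply by C⁻¹ and right-multiply by R⁻¹: W = C⁻¹AR⁻¹.
det C = 2; the adjugate gives C⁻¹ = [[4, 1, -2], [-3, -1, 3/2], [0, 0, -1/2]].
det R = 8, so R⁻¹ = [[1/8, -1/2], [1/4, 0]].
C⁻¹A = [[-10, 21], [-8, 20], [-4, 22]].
W = (C⁻¹A)R⁻¹ = [[4, 5], [4, 4], [5, 2]].

4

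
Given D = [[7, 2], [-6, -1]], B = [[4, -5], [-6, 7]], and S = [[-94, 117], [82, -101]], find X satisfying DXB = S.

X = D⁻¹SB⁻¹ (apply D⁻¹ on the left and B⁻¹ on the right).
det D = 5; the adjugate gives D⁻¹ = [[-1/5, -2/5], [6/5, 7/5]].
B has determinant -2; B⁻¹ = [[-7/2, -5/2], [-3, -2]].
D⁻¹S = [[-14, 17], [2, -1]].
X = (D⁻¹S)B⁻¹ = [[-2, 1], [-4, -3]].

X = [[-2, 1], [-4, -3]]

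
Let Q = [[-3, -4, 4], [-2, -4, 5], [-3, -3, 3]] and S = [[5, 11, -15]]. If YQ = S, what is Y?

Y = [[2, -4, -1]]

Q is on the right of Y, so right-multiply by Q⁻¹: Y = SQ⁻¹.
det Q = 3; the adjugate gives Q⁻¹ = [[1, 0, -4/3], [-3, 1, 7/3], [-2, 1, 4/3]].
Y = SQ⁻¹ = [[5, 11, -15]] · [[1, 0, -4/3], [-3, 1, 7/3], [-2, 1, 4/3]] = [[2, -4, -1]].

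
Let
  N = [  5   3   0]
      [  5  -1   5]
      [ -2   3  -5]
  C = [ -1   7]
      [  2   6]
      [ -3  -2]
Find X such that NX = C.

Since N multiplies X on the left, X = N⁻¹C.
N has determinant -5; N⁻¹ = [[2, -3, -3], [-3, 5, 5], [-13/5, 21/5, 4]].
X = N⁻¹C = [[2, -3, -3], [-3, 5, 5], [-13/5, 21/5, 4]] · [[-1, 7], [2, 6], [-3, -2]] = [[1, 2], [-2, -1], [-1, -1]].

X = [[1, 2], [-2, -1], [-1, -1]]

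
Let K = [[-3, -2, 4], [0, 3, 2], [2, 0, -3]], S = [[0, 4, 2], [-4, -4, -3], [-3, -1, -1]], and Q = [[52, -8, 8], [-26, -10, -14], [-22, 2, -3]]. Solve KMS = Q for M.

M = [[-3, 2, 0], [5, 4, -2], [-3, 1, -2]]

Left-multiply by K⁻¹ and right-multiply by S⁻¹: M = K⁻¹QS⁻¹.
K has determinant -5; K⁻¹ = [[9/5, 6/5, 16/5], [-4/5, -1/5, -6/5], [6/5, 4/5, 9/5]].
S has determinant 4; S⁻¹ = [[1/4, 1/2, -1], [5/4, 3/2, -2], [-2, -3, 4]].
K⁻¹Q = [[-8, -20, -12], [-10, 6, 0], [2, -14, -7]].
M = (K⁻¹Q)S⁻¹ = [[-3, 2, 0], [5, 4, -2], [-3, 1, -2]].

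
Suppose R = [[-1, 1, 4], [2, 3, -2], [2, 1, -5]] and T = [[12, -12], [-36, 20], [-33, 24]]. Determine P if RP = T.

Since R multiplies P on the left, P = R⁻¹T.
det R = 3, so R⁻¹ = [[-13/3, 3, -14/3], [2, -1, 2], [-4/3, 1, -5/3]].
P = R⁻¹T = [[-13/3, 3, -14/3], [2, -1, 2], [-4/3, 1, -5/3]] · [[12, -12], [-36, 20], [-33, 24]] = [[-6, 0], [-6, 4], [3, -4]].

P = [[-6, 0], [-6, 4], [3, -4]]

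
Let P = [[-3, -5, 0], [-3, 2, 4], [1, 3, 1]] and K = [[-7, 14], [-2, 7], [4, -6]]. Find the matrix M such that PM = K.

M = [[4, -3], [-1, -1], [3, 0]]

Left-multiplying both sides by P⁻¹ gives M = P⁻¹K.
P has determinant -5; P⁻¹ = [[2, -1, 4], [-7/5, 3/5, -12/5], [11/5, -4/5, 21/5]].
M = P⁻¹K = [[2, -1, 4], [-7/5, 3/5, -12/5], [11/5, -4/5, 21/5]] · [[-7, 14], [-2, 7], [4, -6]] = [[4, -3], [-1, -1], [3, 0]].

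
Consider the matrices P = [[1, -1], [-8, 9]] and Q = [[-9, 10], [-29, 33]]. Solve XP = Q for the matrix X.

X = [[-1, 1], [3, 4]]

Right-multiplying both sides by P⁻¹ gives X = QP⁻¹.
P has determinant 1; P⁻¹ = [[9, 1], [8, 1]].
X = QP⁻¹ = [[-9, 10], [-29, 33]] · [[9, 1], [8, 1]] = [[-1, 1], [3, 4]].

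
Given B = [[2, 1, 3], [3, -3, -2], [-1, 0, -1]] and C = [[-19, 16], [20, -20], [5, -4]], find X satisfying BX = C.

X = [[-1, 0], [-5, 4], [-4, 4]]

Left-multiplying both sides by B⁻¹ gives X = B⁻¹C.
det B = 2; the adjugate gives B⁻¹ = [[3/2, 1/2, 7/2], [5/2, 1/2, 13/2], [-3/2, -1/2, -9/2]].
X = B⁻¹C = [[3/2, 1/2, 7/2], [5/2, 1/2, 13/2], [-3/2, -1/2, -9/2]] · [[-19, 16], [20, -20], [5, -4]] = [[-1, 0], [-5, 4], [-4, 4]].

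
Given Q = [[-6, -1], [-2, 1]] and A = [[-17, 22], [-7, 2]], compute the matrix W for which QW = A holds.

Q is on the left of W, so left-multiply by Q⁻¹: W = Q⁻¹A.
Q has determinant -8; Q⁻¹ = [[-1/8, -1/8], [-1/4, 3/4]].
W = Q⁻¹A = [[-1/8, -1/8], [-1/4, 3/4]] · [[-17, 22], [-7, 2]] = [[3, -3], [-1, -4]].

W = [[3, -3], [-1, -4]]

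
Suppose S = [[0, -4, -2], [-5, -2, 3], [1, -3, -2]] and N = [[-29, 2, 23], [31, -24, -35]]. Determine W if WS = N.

Right-multiplying both sides by S⁻¹ gives W = NS⁻¹.
S has determinant -6; S⁻¹ = [[-13/6, 1/3, 8/3], [7/6, -1/3, -5/3], [-17/6, 2/3, 10/3]].
W = NS⁻¹ = [[-29, 2, 23], [31, -24, -35]] · [[-13/6, 1/3, 8/3], [7/6, -1/3, -5/3], [-17/6, 2/3, 10/3]] = [[0, 5, -4], [4, -5, 6]].

W = [[0, 5, -4], [4, -5, 6]]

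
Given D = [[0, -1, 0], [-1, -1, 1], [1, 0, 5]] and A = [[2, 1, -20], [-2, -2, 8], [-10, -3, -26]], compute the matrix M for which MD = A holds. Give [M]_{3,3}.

D is on the right of M, so right-multiply by D⁻¹: M = AD⁻¹.
det D = -6; the adjugate gives D⁻¹ = [[5/6, -5/6, 1/6], [-1, 0, 0], [-1/6, 1/6, 1/6]].
M = AD⁻¹ = [[2, 1, -20], [-2, -2, 8], [-10, -3, -26]] · [[5/6, -5/6, 1/6], [-1, 0, 0], [-1/6, 1/6, 1/6]] = [[4, -5, -3], [-1, 3, 1], [-1, 4, -6]].

-6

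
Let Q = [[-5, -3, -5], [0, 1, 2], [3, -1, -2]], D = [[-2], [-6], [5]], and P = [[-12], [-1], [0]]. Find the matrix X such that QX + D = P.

QX = P − D = [[-10], [5], [-5]].
Q is on the left of X, so left-multiply by Q⁻¹: X = Q⁻¹(P − D).
Q has determinant -3; Q⁻¹ = [[0, 1/3, 1/3], [-2, -25/3, -10/3], [1, 14/3, 5/3]].
X = Q⁻¹(P − D) = [[0], [-5], [5]].

X = [[0], [-5], [5]]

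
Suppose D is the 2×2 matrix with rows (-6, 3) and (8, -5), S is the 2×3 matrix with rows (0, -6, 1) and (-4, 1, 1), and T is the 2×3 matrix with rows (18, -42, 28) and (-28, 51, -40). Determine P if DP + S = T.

P = [[-3, 5, -2], [0, -2, 5]]

DP = T − S = [[18, -36, 27], [-24, 50, -41]].
D is on the left of P, so left-multiply by D⁻¹: P = D⁻¹(T − S).
D has determinant 6; D⁻¹ = [[-5/6, -1/2], [-4/3, -1]].
P = D⁻¹(T − S) = [[-3, 5, -2], [0, -2, 5]].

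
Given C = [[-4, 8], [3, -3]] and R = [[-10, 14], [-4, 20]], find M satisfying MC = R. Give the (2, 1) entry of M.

4

C is on the right of M, so right-multiply by C⁻¹: M = RC⁻¹.
det C = -12; the adjugate gives C⁻¹ = [[1/4, 2/3], [1/4, 1/3]].
M = RC⁻¹ = [[-10, 14], [-4, 20]] · [[1/4, 2/3], [1/4, 1/3]] = [[1, -2], [4, 4]].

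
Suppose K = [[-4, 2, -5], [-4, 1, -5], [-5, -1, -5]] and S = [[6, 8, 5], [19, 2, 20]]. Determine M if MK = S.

M = [[5, -4, -2], [0, -1, -3]]

Right-multiplying both sides by K⁻¹ gives M = SK⁻¹.
det K = 5, so K⁻¹ = [[-2, 3, -1], [1, -1, 0], [9/5, -14/5, 4/5]].
M = SK⁻¹ = [[6, 8, 5], [19, 2, 20]] · [[-2, 3, -1], [1, -1, 0], [9/5, -14/5, 4/5]] = [[5, -4, -2], [0, -1, -3]].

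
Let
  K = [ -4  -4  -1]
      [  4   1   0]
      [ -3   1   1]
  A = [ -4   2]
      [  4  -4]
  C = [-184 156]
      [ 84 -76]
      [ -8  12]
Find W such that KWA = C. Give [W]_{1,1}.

Left-multiply by K⁻¹ and right-multiply by A⁻¹: W = K⁻¹CA⁻¹.
K has determinant 5; K⁻¹ = [[1/5, 3/5, 1/5], [-4/5, -7/5, -4/5], [7/5, 16/5, 12/5]].
det A = 8, so A⁻¹ = [[-1/2, -1/4], [-1/2, -1/2]].
K⁻¹C = [[12, -12], [36, -28], [-8, 4]].
W = (K⁻¹C)A⁻¹ = [[0, 3], [-4, 5], [2, 0]].

0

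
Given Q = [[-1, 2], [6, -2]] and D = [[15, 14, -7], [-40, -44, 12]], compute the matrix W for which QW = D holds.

W = [[-5, -6, 1], [5, 4, -3]]

Q is on the left of W, so left-multiply by Q⁻¹: W = Q⁻¹D.
det Q = -10, so Q⁻¹ = [[1/5, 1/5], [3/5, 1/10]].
W = Q⁻¹D = [[1/5, 1/5], [3/5, 1/10]] · [[15, 14, -7], [-40, -44, 12]] = [[-5, -6, 1], [5, 4, -3]].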